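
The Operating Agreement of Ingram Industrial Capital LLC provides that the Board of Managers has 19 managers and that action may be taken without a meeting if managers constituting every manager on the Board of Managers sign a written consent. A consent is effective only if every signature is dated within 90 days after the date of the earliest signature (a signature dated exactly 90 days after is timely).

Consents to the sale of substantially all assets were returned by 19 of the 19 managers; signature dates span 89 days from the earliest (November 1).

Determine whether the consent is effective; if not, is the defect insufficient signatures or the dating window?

Signatures required: the unanimous vote of 19 — unanimous means all 19, so 19 needed; 19 signed. Sufficient.
Dating window: the latest signature is 89 days after the earliest; the limit is 90 days. Within the window.

Effective — both the signature and dating-window requirements are satisfied.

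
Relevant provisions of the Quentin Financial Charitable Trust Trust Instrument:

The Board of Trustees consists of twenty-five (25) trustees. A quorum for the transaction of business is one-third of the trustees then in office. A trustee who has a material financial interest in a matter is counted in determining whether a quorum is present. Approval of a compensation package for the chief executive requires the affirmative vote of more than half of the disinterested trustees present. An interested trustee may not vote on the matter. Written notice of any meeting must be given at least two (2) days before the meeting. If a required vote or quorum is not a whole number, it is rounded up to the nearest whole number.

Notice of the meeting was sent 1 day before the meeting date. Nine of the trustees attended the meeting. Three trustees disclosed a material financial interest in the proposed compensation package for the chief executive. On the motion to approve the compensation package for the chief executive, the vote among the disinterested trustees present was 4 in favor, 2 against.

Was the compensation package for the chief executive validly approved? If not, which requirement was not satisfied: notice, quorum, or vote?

Invalid — notice requirement not satisfied.

Notice: 1 day given; 2 required (1 < 2). Not satisfied.
Quorum: 9 present (interested trustees count toward quorum); quorum is 9. Satisfied.
Vote: the compensation package for the chief executive requires a majority of the disinterested trustees present (9 − 3 = 6). A majority of 6 is 4, so 4 affirmative votes are needed; 4 voted in favor. Satisfied.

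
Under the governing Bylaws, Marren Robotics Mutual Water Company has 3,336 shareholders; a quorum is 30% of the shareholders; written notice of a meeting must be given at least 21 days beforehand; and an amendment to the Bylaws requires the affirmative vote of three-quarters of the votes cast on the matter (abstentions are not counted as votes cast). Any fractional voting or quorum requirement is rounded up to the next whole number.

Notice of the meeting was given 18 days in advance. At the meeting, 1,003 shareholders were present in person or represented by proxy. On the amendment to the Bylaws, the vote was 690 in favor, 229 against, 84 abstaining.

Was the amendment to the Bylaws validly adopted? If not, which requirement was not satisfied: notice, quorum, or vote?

Notice: 18 days given; 21 required. Not satisfied.
Quorum: 30% of 3,336 = 1,000.80, rounded up to 1,001; 1,003 present. Satisfied.
Vote: requires three-fourths of the votes cast (1,003 − 84 abstaining = 919); 3/4 of 919 = 689.25, rounded up to 690, so 690 needed; 690 in favor. Satisfied.

Invalid — notice requirement not satisfied.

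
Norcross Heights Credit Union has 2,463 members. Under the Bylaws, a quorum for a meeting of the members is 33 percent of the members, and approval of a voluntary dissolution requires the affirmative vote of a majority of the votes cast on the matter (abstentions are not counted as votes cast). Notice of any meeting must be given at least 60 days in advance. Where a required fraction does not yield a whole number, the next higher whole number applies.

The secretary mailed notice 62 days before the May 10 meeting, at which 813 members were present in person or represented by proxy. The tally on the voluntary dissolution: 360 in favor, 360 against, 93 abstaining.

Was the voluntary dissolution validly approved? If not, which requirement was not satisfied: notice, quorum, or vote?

Invalid — vote requirement not satisfied.

Notice: 62 days given; 60 required. Satisfied.
Quorum: 33% of 2,463 = 812.79, rounded up to 813; 813 present. Satisfied.
Vote: requires a majority of the votes cast (813 − 93 abstaining = 720); a majority of 720 is 361, so 361 needed; 360 in favor. Not satisfied.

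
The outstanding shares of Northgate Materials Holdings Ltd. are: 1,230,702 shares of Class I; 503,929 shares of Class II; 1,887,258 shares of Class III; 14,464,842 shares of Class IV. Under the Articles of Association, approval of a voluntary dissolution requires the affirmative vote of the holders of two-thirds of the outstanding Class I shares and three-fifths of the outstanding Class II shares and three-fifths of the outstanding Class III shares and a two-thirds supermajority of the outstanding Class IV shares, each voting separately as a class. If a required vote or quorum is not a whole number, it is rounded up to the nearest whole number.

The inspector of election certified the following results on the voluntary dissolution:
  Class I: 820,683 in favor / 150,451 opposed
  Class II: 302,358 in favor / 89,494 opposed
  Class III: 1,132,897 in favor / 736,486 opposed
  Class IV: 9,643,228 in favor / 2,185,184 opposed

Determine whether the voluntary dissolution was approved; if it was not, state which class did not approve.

Class I: 2/3 of 1230702 = 820468; 820,468 required, 820,683 in favor — approved.
Class II: 3/5 of 503929 = 302357.40, rounded up to 302358; 302,358 required, 302,358 in favor — approved.
Class III: 3/5 of 1887258 = 1132354.80, rounded up to 1132355; 1,132,355 required, 1,132,897 in favor — approved.
Class IV: 2/3 of 14464842 = 9643228; 9,643,228 required, 9,643,228 in favor — approved.

Approved — every class gave the required vote.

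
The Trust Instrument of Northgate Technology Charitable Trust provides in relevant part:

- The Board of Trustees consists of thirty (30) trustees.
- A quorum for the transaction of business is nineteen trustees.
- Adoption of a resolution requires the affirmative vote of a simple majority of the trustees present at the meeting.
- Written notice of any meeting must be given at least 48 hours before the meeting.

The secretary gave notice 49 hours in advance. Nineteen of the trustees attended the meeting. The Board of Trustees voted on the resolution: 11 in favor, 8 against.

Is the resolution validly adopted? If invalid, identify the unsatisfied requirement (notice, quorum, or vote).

Valid — all requirements satisfied.

Notice: 49 hours given; 48 required (49 ≥ 48). Satisfied.
Quorum: 19 present; quorum is 19. Satisfied.
Vote: the resolution requires a majority of the trustees present (19). A majority of 19 is 10, so 10 affirmative votes are needed; 11 voted in favor. Satisfied.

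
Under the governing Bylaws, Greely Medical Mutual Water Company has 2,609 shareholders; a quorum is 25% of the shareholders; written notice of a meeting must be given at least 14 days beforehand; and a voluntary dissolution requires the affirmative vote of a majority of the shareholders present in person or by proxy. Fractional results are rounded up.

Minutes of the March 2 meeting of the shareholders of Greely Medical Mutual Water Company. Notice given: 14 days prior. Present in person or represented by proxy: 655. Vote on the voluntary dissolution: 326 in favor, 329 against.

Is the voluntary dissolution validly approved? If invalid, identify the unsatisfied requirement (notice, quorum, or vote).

Invalid — vote requirement not satisfied.

Notice: 14 days given; 14 required. Satisfied.
Quorum: 25% of 2,609 = 652.25, rounded up to 653; 655 present. Satisfied.
Vote: requires a majority of those present (655); a majority of 655 is 328, so 328 needed; 326 in favor. Not satisfied.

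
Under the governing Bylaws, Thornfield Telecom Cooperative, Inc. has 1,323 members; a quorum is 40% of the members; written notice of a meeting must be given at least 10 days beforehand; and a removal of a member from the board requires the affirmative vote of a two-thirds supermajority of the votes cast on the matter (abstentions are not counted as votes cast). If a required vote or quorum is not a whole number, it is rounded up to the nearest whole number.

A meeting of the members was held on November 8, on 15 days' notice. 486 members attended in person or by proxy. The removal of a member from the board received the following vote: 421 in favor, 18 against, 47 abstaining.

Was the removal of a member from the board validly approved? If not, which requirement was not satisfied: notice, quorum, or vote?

Invalid — quorum requirement not satisfied.

Notice: 15 days given; 10 required. Satisfied.
Quorum: 40% of 1,323 = 529.20, rounded up to 530; 486 present. Not satisfied.
Vote: requires two-thirds of the votes cast (486 − 47 abstaining = 439); 2/3 of 439 = 292.67, rounded up to 293, so 293 needed; 421 in favor. Satisfied.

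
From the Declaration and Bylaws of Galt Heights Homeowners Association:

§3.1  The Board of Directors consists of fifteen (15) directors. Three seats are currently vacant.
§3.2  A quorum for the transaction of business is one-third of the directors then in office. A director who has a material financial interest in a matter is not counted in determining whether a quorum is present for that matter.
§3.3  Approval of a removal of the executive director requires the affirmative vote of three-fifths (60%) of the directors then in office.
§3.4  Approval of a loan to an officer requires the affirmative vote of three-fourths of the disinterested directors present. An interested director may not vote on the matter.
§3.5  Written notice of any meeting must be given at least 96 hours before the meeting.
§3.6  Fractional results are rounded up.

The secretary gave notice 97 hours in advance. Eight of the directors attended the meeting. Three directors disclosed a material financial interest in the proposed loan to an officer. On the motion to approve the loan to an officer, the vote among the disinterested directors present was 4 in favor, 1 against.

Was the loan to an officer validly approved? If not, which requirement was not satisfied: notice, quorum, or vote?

Notice: 97 hours given; 96 required (97 ≥ 96). Satisfied.
Quorum: 8 present, but the 3 interested directors do not count, leaving 5. Quorum is 4. Satisfied.
Vote: the loan to an officer requires three-fourths of the disinterested directors present (8 − 3 = 5). 3/4 of 5 = 3.75, rounded up to 4, so 4 affirmative votes are needed; 4 voted in favor. Satisfied.

Valid — all requirements satisfied.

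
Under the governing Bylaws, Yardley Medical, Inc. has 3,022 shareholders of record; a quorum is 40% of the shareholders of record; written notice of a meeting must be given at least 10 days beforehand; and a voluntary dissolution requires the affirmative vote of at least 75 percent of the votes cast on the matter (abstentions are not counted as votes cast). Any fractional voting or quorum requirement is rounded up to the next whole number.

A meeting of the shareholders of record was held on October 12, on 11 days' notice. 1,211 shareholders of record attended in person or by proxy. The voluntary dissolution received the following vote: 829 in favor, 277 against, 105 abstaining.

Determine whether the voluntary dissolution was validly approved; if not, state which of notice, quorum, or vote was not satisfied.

Notice: 11 days given; 10 required. Satisfied.
Quorum: 40% of 3,022 = 1,208.80, rounded up to 1,209; 1,211 present. Satisfied.
Vote: requires three-fourths of the votes cast (1,211 − 105 abstaining = 1,106); 3/4 of 1106 = 829.50, rounded up to 830, so 830 needed; 829 in favor. Not satisfied.

Invalid — vote requirement not satisfied.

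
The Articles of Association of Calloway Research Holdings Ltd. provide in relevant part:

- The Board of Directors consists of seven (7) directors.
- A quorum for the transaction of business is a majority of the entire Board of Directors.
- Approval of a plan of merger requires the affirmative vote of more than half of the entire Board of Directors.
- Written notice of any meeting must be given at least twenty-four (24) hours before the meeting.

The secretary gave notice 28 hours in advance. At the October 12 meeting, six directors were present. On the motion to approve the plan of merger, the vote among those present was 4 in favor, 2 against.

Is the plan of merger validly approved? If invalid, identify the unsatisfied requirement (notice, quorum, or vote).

Notice: 28 hours given; 24 required (28 ≥ 24). Satisfied.
Quorum: 6 present; quorum is 4. Satisfied.
Vote: the plan of merger requires a majority of the entire Board of Directors (7). A majority of 7 is 4, so 4 affirmative votes are needed; 4 voted in favor. Satisfied.

Valid — all requirements satisfied.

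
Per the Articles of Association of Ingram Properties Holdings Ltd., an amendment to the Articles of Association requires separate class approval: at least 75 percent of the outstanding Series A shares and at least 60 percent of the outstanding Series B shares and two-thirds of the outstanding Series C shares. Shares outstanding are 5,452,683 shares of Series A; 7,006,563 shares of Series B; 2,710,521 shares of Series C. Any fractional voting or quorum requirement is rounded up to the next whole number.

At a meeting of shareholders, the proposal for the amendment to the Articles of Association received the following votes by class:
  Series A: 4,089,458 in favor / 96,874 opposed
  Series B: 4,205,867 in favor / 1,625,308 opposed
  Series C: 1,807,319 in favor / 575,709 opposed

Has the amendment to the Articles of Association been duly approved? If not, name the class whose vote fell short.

Not approved — the Series A shares did not give the required vote.

Series A: 3/4 of 5452683 = 4089512.25, rounded up to 4089513; 4,089,513 required, 4,089,458 in favor — not approved.
Series B: 3/5 of 7006563 = 4203937.80, rounded up to 4203938; 4,203,938 required, 4,205,867 in favor — approved.
Series C: 2/3 of 2710521 = 1807014; 1,807,014 required, 1,807,319 in favor — approved.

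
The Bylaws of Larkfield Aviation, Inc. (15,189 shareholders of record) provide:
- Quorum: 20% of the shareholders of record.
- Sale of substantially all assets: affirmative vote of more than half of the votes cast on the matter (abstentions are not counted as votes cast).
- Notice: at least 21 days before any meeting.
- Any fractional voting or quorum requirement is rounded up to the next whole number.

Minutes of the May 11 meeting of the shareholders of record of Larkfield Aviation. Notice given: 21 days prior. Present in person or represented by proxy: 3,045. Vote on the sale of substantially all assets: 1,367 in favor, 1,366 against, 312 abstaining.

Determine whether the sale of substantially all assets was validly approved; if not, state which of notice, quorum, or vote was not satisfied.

Valid — all requirements satisfied.

Notice: 21 days given; 21 required. Satisfied.
Quorum: 20% of 15,189 = 3,037.80, rounded up to 3,038; 3,045 present. Satisfied.
Vote: requires a majority of the votes cast (3,045 − 312 abstaining = 2,733); a majority of 2733 is 1367, so 1,367 needed; 1,367 in favor. Satisfied.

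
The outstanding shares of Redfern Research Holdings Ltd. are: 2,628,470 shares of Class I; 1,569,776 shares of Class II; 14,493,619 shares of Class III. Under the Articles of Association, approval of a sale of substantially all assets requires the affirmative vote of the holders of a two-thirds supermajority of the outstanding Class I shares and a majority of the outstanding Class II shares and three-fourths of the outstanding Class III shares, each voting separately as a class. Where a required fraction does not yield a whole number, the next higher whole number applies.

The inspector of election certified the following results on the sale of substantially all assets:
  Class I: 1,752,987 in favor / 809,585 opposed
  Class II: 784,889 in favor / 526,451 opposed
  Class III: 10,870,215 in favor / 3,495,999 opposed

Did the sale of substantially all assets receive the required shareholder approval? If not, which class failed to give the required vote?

Class I: 2/3 of 2628470 = 1752313.33, rounded up to 1752314; 1,752,314 required, 1,752,987 in favor — approved.
Class II: a majority of 1569776 is 784889; 784,889 required, 784,889 in favor — approved.
Class III: 3/4 of 14493619 = 10870214.25, rounded up to 10870215; 10,870,215 required, 10,870,215 in favor — approved.

Approved — every class gave the required vote.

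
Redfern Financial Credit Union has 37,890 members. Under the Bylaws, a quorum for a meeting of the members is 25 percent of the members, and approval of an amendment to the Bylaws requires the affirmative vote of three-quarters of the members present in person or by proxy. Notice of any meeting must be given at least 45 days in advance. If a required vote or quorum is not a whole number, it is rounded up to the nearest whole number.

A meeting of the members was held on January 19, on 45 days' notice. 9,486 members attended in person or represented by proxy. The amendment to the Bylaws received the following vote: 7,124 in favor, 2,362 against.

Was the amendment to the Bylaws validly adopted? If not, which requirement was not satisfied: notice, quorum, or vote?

Valid — all requirements satisfied.

Notice: 45 days given; 45 required. Satisfied.
Quorum: 25% of 37,890 = 9,472.50, rounded up to 9,473; 9,486 present. Satisfied.
Vote: requires three-fourths of those present (9,486); 3/4 of 9486 = 7114.50, rounded up to 7115, so 7,115 needed; 7,124 in favor. Satisfied.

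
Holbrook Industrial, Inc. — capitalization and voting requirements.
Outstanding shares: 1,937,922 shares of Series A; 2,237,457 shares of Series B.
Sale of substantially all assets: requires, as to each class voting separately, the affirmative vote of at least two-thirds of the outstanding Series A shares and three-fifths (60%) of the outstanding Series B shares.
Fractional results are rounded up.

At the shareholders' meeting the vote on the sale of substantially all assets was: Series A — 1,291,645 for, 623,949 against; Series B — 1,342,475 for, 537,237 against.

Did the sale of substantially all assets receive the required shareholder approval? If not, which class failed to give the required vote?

Not approved — the Series A shares did not give the required vote.

Series A: 2/3 of 1937922 = 1291948; 1,291,948 required, 1,291,645 in favor — not approved.
Series B: 3/5 of 2237457 = 1342474.20, rounded up to 1342475; 1,342,475 required, 1,342,475 in favor — approved.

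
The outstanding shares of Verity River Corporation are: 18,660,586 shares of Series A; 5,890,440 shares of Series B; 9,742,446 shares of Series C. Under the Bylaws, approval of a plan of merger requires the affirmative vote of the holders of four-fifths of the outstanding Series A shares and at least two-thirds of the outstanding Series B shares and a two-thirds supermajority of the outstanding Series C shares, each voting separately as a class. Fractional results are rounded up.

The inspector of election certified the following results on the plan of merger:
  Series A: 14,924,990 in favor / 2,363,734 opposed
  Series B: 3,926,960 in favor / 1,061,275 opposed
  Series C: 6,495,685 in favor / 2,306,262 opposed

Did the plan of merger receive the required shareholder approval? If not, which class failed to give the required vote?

Not approved — the Series A shares did not give the required vote.

Series A: 4/5 of 18660586 = 14928468.80, rounded up to 14928469; 14,928,469 required, 14,924,990 in favor — not approved.
Series B: 2/3 of 5890440 = 3926960; 3,926,960 required, 3,926,960 in favor — approved.
Series C: 2/3 of 9742446 = 6494964; 6,494,964 required, 6,495,685 in favor — approved.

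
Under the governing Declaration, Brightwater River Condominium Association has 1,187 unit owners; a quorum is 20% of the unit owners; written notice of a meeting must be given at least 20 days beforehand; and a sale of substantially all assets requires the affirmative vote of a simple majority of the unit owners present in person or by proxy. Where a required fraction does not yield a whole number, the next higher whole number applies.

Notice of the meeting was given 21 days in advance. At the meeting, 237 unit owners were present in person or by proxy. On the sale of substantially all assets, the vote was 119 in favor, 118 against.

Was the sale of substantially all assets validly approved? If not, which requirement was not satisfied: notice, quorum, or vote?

Invalid — quorum requirement not satisfied.

Notice: 21 days given; 20 required. Satisfied.
Quorum: 20% of 1,187 = 237.40, rounded up to 238; 237 present. Not satisfied.
Vote: requires a majority of those present (237); a majority of 237 is 119, so 119 needed; 119 in favor. Satisfied.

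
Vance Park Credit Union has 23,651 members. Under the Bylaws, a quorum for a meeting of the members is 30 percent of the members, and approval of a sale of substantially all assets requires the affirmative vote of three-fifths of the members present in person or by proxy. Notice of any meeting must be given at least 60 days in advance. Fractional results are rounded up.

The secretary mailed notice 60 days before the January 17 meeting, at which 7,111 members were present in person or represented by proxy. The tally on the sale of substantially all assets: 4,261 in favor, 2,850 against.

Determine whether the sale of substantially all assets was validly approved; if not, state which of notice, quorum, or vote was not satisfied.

Notice: 60 days given; 60 required. Satisfied.
Quorum: 30% of 23,651 = 7,095.30, rounded up to 7,096; 7,111 present. Satisfied.
Vote: requires three-fifths of those present (7,111); 3/5 of 7111 = 4266.60, rounded up to 4267, so 4,267 needed; 4,261 in favor. Not satisfied.

Invalid — vote requirement not satisfied.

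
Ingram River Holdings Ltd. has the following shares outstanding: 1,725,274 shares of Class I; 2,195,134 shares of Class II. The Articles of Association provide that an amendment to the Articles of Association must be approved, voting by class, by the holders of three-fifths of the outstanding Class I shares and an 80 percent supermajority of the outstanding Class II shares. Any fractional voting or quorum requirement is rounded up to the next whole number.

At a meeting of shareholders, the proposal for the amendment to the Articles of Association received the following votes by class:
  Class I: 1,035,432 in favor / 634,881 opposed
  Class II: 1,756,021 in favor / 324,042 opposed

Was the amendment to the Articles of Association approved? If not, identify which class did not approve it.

Class I: 3/5 of 1725274 = 1035164.40, rounded up to 1035165; 1,035,165 required, 1,035,432 in favor — approved.
Class II: 4/5 of 2195134 = 1756107.20, rounded up to 1756108; 1,756,108 required, 1,756,021 in favor — not approved.

Not approved — the Class II shares did not give the required vote.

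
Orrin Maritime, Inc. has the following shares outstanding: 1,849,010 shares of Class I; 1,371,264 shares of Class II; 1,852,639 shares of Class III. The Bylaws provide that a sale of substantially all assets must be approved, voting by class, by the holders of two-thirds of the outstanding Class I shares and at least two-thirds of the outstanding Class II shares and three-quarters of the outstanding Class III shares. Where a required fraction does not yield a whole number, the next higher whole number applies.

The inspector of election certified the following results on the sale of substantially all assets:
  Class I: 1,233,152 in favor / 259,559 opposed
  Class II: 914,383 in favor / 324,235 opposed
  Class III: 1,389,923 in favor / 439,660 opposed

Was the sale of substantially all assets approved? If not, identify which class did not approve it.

Class I: 2/3 of 1849010 = 1232673.33, rounded up to 1232674; 1,232,674 required, 1,233,152 in favor — approved.
Class II: 2/3 of 1371264 = 914176; 914,176 required, 914,383 in favor — approved.
Class III: 3/4 of 1852639 = 1389479.25, rounded up to 1389480; 1,389,480 required, 1,389,923 in favor — approved.

Approved — every class gave the required vote.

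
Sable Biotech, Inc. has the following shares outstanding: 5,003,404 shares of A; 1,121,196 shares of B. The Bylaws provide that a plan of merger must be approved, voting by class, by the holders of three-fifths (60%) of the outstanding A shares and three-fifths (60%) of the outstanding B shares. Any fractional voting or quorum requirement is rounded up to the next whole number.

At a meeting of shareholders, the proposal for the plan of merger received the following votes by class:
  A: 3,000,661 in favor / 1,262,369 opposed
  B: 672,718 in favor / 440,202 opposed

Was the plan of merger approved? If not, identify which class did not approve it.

A: 3/5 of 5003404 = 3002042.40, rounded up to 3002043; 3,002,043 required, 3,000,661 in favor — not approved.
B: 3/5 of 1121196 = 672717.60, rounded up to 672718; 672,718 required, 672,718 in favor — approved.

Not approved — the A shares did not give the required vote.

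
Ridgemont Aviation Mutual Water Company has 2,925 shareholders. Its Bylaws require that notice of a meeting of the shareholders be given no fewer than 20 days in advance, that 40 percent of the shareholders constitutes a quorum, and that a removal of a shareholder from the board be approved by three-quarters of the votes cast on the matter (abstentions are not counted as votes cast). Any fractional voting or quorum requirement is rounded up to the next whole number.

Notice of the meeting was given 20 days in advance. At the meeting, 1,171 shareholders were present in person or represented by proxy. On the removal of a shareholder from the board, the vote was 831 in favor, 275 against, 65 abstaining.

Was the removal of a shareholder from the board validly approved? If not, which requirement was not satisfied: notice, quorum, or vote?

Notice: 20 days given; 20 required. Satisfied.
Quorum: 40% of 2,925 = 1,170; 1,171 present. Satisfied.
Vote: requires three-fourths of the votes cast (1,171 − 65 abstaining = 1,106); 3/4 of 1106 = 829.50, rounded up to 830, so 830 needed; 831 in favor. Satisfied.

Valid — all requirements satisfied.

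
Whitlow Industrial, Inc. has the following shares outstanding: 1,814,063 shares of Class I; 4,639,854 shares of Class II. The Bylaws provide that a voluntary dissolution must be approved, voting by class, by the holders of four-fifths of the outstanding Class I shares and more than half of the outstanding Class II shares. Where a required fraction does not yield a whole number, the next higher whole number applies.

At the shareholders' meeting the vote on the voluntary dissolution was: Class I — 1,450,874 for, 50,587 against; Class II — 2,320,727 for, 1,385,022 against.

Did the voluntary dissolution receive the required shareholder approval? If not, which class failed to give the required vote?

Not approved — the Class I shares did not give the required vote.

Class I: 4/5 of 1814063 = 1451250.40, rounded up to 1451251; 1,451,251 required, 1,450,874 in favor — not approved.
Class II: a majority of 4639854 is 2319928; 2,319,928 required, 2,320,727 in favor — approved.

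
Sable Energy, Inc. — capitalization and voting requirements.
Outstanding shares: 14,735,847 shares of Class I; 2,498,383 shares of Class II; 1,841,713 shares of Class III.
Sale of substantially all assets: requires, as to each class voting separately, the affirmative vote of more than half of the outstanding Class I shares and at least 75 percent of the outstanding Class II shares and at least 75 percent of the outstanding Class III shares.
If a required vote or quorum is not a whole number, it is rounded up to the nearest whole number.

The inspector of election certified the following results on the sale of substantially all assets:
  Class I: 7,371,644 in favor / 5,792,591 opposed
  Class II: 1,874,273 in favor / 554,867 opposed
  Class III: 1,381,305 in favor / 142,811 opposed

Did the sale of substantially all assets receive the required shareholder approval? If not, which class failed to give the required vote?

Approved — every class gave the required vote.

Class I: a majority of 14735847 is 7367924; 7,367,924 required, 7,371,644 in favor — approved.
Class II: 3/4 of 2498383 = 1873787.25, rounded up to 1873788; 1,873,788 required, 1,874,273 in favor — approved.
Class III: 3/4 of 1841713 = 1381284.75, rounded up to 1381285; 1,381,285 required, 1,381,305 in favor — approved.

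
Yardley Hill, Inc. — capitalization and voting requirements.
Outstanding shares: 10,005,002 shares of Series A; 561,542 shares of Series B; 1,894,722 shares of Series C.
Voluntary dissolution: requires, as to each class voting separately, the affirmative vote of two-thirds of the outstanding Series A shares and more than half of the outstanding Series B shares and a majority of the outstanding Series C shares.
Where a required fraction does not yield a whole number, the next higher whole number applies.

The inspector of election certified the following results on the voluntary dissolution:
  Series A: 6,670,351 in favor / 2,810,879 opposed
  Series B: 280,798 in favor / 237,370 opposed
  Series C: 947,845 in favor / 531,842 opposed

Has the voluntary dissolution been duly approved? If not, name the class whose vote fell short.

Approved — every class gave the required vote.

Series A: 2/3 of 10005002 = 6670001.33, rounded up to 6670002; 6,670,002 required, 6,670,351 in favor — approved.
Series B: a majority of 561542 is 280772; 280,772 required, 280,798 in favor — approved.
Series C: a majority of 1894722 is 947362; 947,362 required, 947,845 in favor — approved.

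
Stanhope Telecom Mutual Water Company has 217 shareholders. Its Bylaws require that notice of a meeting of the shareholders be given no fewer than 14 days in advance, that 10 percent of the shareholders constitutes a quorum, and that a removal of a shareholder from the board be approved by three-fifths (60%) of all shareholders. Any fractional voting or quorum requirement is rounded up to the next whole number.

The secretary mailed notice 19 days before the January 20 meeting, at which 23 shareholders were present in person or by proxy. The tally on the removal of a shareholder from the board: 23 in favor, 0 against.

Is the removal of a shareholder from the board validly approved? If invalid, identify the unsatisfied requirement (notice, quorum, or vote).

Invalid — vote requirement not satisfied.

Notice: 19 days given; 14 required. Satisfied.
Quorum: 10% of 217 = 21.70, rounded up to 22; 23 present. Satisfied.
Vote: requires three-fifths of all shareholders (217); 3/5 of 217 = 130.20, rounded up to 131, so 131 needed; 23 in favor. Not satisfied.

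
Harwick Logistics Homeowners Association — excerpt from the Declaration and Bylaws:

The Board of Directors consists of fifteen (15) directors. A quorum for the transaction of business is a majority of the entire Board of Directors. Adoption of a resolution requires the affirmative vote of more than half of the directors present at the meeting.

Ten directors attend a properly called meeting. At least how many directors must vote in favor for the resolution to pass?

6

The resolution requires a majority of the directors present (10).
A majority of 10 is 6.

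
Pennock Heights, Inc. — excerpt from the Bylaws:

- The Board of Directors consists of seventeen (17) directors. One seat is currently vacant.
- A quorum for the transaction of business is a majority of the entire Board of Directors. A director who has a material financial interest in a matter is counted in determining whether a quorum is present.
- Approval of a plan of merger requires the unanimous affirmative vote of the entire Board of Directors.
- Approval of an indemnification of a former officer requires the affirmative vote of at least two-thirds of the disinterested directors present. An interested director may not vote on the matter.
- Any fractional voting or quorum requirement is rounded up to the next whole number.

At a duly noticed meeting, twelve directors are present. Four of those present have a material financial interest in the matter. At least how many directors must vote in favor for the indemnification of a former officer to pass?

6

The indemnification of a former officer requires two-thirds of the disinterested directors present (12 − 4 = 8).
2/3 of 8 = 5.33, rounded up to 6.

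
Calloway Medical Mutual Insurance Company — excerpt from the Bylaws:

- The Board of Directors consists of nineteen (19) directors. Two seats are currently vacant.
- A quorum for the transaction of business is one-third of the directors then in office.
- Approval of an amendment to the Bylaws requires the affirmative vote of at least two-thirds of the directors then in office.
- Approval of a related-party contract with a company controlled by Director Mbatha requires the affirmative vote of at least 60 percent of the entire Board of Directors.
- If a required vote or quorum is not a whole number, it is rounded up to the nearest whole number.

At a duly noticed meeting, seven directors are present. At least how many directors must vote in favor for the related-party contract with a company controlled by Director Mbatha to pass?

The related-party contract with a company controlled by Director Mbatha requires three-fifths of the entire Board of Directors (19).
3/5 of 19 = 11.40, rounded up to 12.
(Only 7 can vote, so the related-party contract with a company controlled by Director Mbatha cannot pass at this meeting, but the required vote is still 12.)

12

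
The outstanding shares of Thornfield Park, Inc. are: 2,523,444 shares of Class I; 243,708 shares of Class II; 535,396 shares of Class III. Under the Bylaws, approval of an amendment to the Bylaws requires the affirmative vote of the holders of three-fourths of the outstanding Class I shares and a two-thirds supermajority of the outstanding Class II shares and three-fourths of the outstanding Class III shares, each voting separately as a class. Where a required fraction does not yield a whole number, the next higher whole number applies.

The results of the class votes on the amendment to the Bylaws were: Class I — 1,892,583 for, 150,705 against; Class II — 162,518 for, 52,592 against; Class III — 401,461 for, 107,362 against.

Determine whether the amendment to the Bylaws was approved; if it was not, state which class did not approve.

Not approved — the Class III shares did not give the required vote.

Class I: 3/4 of 2523444 = 1892583; 1,892,583 required, 1,892,583 in favor — approved.
Class II: 2/3 of 243708 = 162472; 162,472 required, 162,518 in favor — approved.
Class III: 3/4 of 535396 = 401547; 401,547 required, 401,461 in favor — not approved.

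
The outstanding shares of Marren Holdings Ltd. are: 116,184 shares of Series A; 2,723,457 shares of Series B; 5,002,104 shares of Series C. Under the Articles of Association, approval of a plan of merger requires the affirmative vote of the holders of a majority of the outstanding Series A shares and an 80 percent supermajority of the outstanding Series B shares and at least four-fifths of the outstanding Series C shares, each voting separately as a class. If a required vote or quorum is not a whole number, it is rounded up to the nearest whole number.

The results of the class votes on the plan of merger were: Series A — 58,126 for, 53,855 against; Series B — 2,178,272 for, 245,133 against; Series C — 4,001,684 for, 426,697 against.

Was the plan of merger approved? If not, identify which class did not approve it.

Not approved — the Series B shares did not give the required vote.

Series A: a majority of 116184 is 58093; 58,093 required, 58,126 in favor — approved.
Series B: 4/5 of 2723457 = 2178765.60, rounded up to 2178766; 2,178,766 required, 2,178,272 in favor — not approved.
Series C: 4/5 of 5002104 = 4001683.20, rounded up to 4001684; 4,001,684 required, 4,001,684 in favor — approved.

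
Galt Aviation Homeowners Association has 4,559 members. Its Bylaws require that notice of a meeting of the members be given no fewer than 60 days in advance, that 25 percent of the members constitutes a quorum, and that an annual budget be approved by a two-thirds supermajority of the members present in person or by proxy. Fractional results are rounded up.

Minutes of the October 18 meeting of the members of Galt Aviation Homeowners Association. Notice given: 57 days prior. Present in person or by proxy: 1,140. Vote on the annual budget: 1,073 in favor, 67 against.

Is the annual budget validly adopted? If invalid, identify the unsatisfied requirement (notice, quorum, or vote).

Invalid — notice requirement not satisfied.

Notice: 57 days given; 60 required. Not satisfied.
Quorum: 25% of 4,559 = 1,139.75, rounded up to 1,140; 1,140 present. Satisfied.
Vote: requires two-thirds of those present (1,140); 2/3 of 1140 = 760, so 760 needed; 1,073 in favor. Satisfied.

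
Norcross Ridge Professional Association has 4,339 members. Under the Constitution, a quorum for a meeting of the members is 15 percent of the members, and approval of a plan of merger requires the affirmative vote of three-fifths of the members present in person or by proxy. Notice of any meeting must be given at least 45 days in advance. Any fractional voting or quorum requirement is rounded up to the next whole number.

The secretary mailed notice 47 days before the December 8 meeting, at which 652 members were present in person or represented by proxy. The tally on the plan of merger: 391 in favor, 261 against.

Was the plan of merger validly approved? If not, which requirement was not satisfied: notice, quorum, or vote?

Invalid — vote requirement not satisfied.

Notice: 47 days given; 45 required. Satisfied.
Quorum: 15% of 4,339 = 650.85, rounded up to 651; 652 present. Satisfied.
Vote: requires three-fifths of those present (652); 3/5 of 652 = 391.20, rounded up to 392, so 392 needed; 391 in favor. Not satisfied.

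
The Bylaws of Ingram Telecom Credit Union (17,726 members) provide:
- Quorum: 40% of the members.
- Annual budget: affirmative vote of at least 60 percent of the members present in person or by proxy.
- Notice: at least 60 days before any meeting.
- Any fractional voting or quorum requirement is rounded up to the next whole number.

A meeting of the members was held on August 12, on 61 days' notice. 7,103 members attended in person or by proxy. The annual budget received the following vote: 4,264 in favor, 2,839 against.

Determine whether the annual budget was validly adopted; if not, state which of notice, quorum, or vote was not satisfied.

Notice: 61 days given; 60 required. Satisfied.
Quorum: 40% of 17,726 = 7,090.40, rounded up to 7,091; 7,103 present. Satisfied.
Vote: requires three-fifths of those present (7,103); 3/5 of 7103 = 4261.80, rounded up to 4262, so 4,262 needed; 4,264 in favor. Satisfied.

Valid — all requirements satisfied.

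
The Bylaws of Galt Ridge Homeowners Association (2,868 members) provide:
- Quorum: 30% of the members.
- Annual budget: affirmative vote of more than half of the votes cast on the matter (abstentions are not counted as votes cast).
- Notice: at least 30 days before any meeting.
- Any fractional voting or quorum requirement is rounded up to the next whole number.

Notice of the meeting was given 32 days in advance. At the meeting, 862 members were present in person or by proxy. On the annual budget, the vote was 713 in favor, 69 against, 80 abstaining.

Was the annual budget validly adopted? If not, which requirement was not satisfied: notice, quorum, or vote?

Valid — all requirements satisfied.

Notice: 32 days given; 30 required. Satisfied.
Quorum: 30% of 2,868 = 860.40, rounded up to 861; 862 present. Satisfied.
Vote: requires a majority of the votes cast (862 − 80 abstaining = 782); a majority of 782 is 392, so 392 needed; 713 in favor. Satisfied.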